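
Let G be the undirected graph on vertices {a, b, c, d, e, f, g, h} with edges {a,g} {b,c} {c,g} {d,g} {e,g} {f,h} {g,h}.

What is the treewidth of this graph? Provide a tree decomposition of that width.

Each bag holds 2 vertices, so the decomposition has width 1, which upper-bounds the treewidth. G has an edge, so its treewidth is at least 1. The upper and lower bounds meet at 1, so that is the treewidth.

Treewidth 1.
Bags: B1 = {c, g}  B2 = {b, c}  B3 = {g, h}  B4 = {e, g}  B5 = {d, g}  B6 = {a, g}  B7 = {f, h}
Tree: B1–B2, B1–B3, B3–B4, B1–B5, B4–B6, B3–B7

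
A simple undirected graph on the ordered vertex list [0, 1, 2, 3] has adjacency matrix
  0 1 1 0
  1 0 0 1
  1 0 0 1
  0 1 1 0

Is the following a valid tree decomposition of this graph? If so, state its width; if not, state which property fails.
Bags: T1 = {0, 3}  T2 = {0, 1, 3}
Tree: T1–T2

No — vertex 2 appears in no bag.

A tree decomposition must satisfy three properties: every vertex lies in some bag; for every edge, both endpoints lie together in some bag; and for every vertex, the bags containing it form a connected subtree. Here vertex 2 appears in no bag, so the decomposition is invalid.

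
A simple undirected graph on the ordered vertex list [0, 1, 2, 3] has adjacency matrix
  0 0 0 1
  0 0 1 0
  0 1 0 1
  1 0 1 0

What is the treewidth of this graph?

1

A width-1 tree decomposition is:
Bags: B1 = {2, 3}  B2 = {0, 3}  B3 = {1, 2}
Tree: B1–B2, B1–B3
Each bag holds 2 vertices, so the decomposition has width 1, which upper-bounds the treewidth. Any graph with an edge has treewidth ≥ 1, and G has the edge 3–2. Therefore the treewidth is 1.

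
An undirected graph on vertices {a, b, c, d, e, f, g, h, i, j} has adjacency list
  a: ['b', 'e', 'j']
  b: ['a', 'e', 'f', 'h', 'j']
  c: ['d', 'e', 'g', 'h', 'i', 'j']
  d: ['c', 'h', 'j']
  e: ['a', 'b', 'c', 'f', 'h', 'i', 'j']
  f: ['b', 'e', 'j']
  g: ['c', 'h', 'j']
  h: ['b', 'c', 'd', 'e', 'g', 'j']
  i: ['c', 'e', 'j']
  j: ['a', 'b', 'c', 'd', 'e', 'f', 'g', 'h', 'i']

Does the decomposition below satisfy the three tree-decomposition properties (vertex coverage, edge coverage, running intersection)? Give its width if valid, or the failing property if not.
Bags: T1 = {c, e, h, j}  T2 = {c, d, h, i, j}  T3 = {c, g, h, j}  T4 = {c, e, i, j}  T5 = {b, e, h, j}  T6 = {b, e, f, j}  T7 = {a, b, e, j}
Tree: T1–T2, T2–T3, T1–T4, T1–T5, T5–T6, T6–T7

No — bags containing vertex i are not connected in the tree.

A tree decomposition must satisfy three properties: every vertex lies in some bag; for every edge, both endpoints lie together in some bag; and for every vertex, the bags containing it form a connected subtree. Here bags containing vertex i are not connected in the tree, so the decomposition is invalid.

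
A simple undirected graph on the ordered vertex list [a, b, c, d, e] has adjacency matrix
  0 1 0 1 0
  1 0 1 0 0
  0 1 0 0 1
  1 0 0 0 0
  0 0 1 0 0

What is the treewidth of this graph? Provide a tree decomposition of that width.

Each bag holds 2 vertices, so the decomposition has width 1, which upper-bounds the treewidth. Since G has at least one edge (e.g. a–b), it is not an edgeless graph, so tw(G) ≥ 1. Combining the bounds, tw(G) = 1.

Treewidth 1.
One optimal decomposition is:
Bags: B1 = {a, b}  B2 = {a, d}  B3 = {b, c}  B4 = {c, e}
Tree: B1–B2, B1–B3, B3–B4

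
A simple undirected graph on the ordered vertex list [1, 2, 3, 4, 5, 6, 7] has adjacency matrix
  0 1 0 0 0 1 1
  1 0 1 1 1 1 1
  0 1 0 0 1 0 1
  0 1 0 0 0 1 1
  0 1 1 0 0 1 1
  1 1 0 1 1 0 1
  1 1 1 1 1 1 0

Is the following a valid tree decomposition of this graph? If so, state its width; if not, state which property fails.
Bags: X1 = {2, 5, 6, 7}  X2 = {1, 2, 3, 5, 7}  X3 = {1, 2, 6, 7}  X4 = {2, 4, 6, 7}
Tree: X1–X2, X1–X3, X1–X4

A tree decomposition must satisfy three properties: every vertex lies in some bag; for every edge, both endpoints lie together in some bag; and for every vertex, the bags containing it form a connected subtree. Here bags containing vertex 1 are not connected in the tree, so the decomposition is invalid.

No — bags containing vertex 1 are not connected in the tree.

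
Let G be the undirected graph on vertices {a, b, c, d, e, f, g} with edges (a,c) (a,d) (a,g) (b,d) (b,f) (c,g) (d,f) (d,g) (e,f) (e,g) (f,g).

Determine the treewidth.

2

A width-2 tree decomposition is:
Bags: B1 = {b, d, f}  B2 = {d, f, g}  B3 = {e, f, g}  B4 = {a, d, g}  B5 = {a, c, g}
Tree: B1–B2, B2–B3, B2–B4, B4–B5
Each bag holds 3 vertices, so the decomposition has width 2, which upper-bounds the treewidth. For the lower bound, the 3 vertices {d, f, g} are pairwise adjacent, and any tree decomposition puts a clique entirely inside one bag — forcing width ≥ 2. Therefore the treewidth is 2.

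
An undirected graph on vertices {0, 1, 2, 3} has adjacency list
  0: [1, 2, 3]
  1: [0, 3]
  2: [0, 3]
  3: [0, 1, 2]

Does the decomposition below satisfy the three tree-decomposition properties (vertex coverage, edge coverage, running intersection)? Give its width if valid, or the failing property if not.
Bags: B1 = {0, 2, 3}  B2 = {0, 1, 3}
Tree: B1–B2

Every vertex of G appears in some bag (union = {0, 1, 2, 3}); every edge is covered by a bag; and for each vertex v the set of bags containing v is connected in the bag tree. The decomposition is therefore valid. The largest bag has 3 vertices, so the width is 2.

Yes; width 2.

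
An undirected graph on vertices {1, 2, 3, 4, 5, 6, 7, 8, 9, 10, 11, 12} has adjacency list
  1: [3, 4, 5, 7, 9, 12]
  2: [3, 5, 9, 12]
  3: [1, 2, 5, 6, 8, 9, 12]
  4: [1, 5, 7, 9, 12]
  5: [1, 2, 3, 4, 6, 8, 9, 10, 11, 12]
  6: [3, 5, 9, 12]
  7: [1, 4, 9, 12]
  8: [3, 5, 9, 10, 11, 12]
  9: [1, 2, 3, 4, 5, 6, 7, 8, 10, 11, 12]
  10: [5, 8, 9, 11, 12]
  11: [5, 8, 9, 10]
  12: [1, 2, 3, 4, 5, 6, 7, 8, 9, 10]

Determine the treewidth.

4

A width-4 tree decomposition is:
Bags: B1 = {2, 3, 5, 9, 12}  B2 = {3, 5, 6, 9, 12}  B3 = {3, 5, 8, 9, 12}  B4 = {5, 8, 9, 10, 12}  B5 = {1, 3, 5, 9, 12}  B6 = {5, 8, 9, 10, 11}  B7 = {1, 4, 5, 9, 12}  B8 = {1, 4, 7, 9, 12}
Tree: B1–B2, B2–B3, B3–B4, B2–B5, B4–B6, B5–B7, B7–B8
Each bag holds 5 vertices, so the decomposition has width 4, which upper-bounds the treewidth. For the lower bound, the 5 vertices {5, 8, 9, 10, 11} are pairwise adjacent, and any tree decomposition puts a clique entirely inside one bag — forcing width ≥ 4. Combining the bounds, tw(G) = 4.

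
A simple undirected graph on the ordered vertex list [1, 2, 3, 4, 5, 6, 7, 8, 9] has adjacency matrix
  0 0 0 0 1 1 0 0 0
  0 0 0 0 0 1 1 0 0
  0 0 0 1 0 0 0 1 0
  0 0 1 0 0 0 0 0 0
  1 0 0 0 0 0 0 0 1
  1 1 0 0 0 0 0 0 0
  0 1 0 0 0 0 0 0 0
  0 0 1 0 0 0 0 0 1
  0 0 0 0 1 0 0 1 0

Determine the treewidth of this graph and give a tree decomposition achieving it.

Every bag has size at most 2, so the width is 2 − 1 = 1 and tw(G) ≤ 1. G has an edge, so its treewidth is at least 1. Hence tw(G) = 1 exactly.

Treewidth 1.
One such decomposition:
Bags: B1 = {2, 7}  B2 = {2, 6}  B3 = {1, 6}  B4 = {1, 5}  B5 = {5, 9}  B6 = {8, 9}  B7 = {3, 8}  B8 = {3, 4}
Tree: B1–B2, B2–B3, B3–B4, B4–B5, B5–B6, B6–B7, B7–B8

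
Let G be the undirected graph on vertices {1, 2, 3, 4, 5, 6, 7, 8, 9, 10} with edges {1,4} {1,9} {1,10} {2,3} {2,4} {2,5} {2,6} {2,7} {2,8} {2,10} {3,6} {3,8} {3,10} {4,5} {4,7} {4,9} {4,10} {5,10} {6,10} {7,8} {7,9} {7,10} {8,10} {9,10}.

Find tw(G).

A width-3 tree decomposition is:
Bags: B1 = {2, 7, 8, 10}  B2 = {2, 3, 8, 10}  B3 = {2, 3, 6, 10}  B4 = {2, 4, 7, 10}  B5 = {2, 4, 5, 10}  B6 = {4, 7, 9, 10}  B7 = {1, 4, 9, 10}
Tree: B1–B2, B2–B3, B1–B4, B4–B5, B4–B6, B6–B7
The largest bag has 4 vertices, giving width 3; this decomposition certifies tw(G) ≤ 3. For the lower bound, the 4 vertices {1, 4, 9, 10} are pairwise adjacent, and any tree decomposition puts a clique entirely inside one bag — forcing width ≥ 3. The upper and lower bounds meet at 3, so that is the treewidth.

3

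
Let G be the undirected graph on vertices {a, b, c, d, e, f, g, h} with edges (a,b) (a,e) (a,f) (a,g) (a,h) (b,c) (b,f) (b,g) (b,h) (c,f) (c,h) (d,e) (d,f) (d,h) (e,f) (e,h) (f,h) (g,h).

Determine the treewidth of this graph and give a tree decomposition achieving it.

Treewidth 3.
One optimal decomposition is:
Bags: B1 = {a, b, f, h}  B2 = {a, e, f, h}  B3 = {b, c, f, h}  B4 = {d, e, f, h}  B5 = {a, b, g, h}
Tree: B1–B2, B1–B3, B2–B4, B1–B5

Each bag holds 4 vertices, so the decomposition has width 3, which upper-bounds the treewidth. On the other hand G contains the 4-clique {a, b, g, h}. A clique must lie in a single bag of any decomposition, so no decomposition can have width below 3. The upper and lower bounds meet at 3, so that is the treewidth.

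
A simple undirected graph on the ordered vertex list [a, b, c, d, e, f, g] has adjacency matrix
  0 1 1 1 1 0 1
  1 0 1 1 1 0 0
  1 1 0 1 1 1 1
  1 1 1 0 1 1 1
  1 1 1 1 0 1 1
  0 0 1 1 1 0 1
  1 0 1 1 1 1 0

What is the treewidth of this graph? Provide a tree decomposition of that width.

The largest bag has 5 vertices, giving width 4; this decomposition certifies tw(G) ≤ 4. For the lower bound, the 5 vertices {c, d, e, f, g} are pairwise adjacent, and any tree decomposition puts a clique entirely inside one bag — forcing width ≥ 4. The upper and lower bounds meet at 4, so that is the treewidth.

Treewidth 4.
One optimal decomposition is:
Bags: B1 = {a, b, c, d, e}  B2 = {a, c, d, e, g}  B3 = {c, d, e, f, g}
Tree: B1–B2, B2–B3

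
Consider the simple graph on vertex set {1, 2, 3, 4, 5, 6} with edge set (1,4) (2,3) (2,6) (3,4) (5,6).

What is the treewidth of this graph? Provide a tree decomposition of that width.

The largest bag has 2 vertices, giving width 1; this decomposition certifies tw(G) ≤ 1. Since G has at least one edge (e.g. 1–4), it is not an edgeless graph, so tw(G) ≥ 1. Combining the bounds, tw(G) = 1.

Treewidth 1.
Bags: B1 = {1, 4}  B2 = {3, 4}  B3 = {2, 3}  B4 = {2, 6}  B5 = {5, 6}
Tree: B1–B2, B2–B3, B3–B4, B4–B5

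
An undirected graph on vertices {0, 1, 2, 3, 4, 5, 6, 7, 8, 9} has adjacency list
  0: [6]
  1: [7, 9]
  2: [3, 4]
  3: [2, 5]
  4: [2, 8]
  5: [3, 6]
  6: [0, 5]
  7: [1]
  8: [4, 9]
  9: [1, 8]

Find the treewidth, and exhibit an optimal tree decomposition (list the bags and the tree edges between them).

Treewidth 1.
One such decomposition:
Bags: B1 = {0, 6}  B2 = {5, 6}  B3 = {3, 5}  B4 = {2, 3}  B5 = {2, 4}  B6 = {4, 8}  B7 = {8, 9}  B8 = {1, 9}  B9 = {1, 7}
Tree: B1–B2, B2–B3, B3–B4, B4–B5, B5–B6, B6–B7, B7–B8, B8–B9

The largest bag has 2 vertices, giving width 1; this decomposition certifies tw(G) ≤ 1. G has an edge, so its treewidth is at least 1. The upper and lower bounds meet at 1, so that is the treewidth.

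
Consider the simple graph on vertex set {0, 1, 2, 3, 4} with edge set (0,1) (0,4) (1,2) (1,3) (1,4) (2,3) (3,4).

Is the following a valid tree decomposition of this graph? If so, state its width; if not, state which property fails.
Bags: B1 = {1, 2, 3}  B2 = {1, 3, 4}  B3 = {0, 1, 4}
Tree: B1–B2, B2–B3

Yes; width 2.

Every vertex of G appears in some bag (union = {0, 1, 2, 3, 4}); every edge is covered by a bag; and for each vertex v the set of bags containing v is connected in the bag tree. The decomposition is therefore valid. The largest bag has 3 vertices, so the width is 2.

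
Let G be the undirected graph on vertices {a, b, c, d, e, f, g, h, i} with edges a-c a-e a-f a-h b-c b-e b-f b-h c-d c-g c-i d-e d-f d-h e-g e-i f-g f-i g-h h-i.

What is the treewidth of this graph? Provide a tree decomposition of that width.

The largest bag has 5 vertices, giving width 4; this decomposition certifies tw(G) ≤ 4. For the lower bound: the 5 vertex sets {f,i}, {d,e}, {a,h}, {c}, {b} are disjoint, each induces a connected subgraph, and every pair is joined by at least one edge of G. Contracting each set to a single vertex therefore yields K_{5} as a minor, and since treewidth is minor-monotone, tw(G) ≥ tw(K_{5}) = 4. The upper and lower bounds meet at 4, so that is the treewidth.

Treewidth 4.
One such decomposition:
Bags: B1 = {c, e, f, h, i}  B2 = {c, d, e, f, h}  B3 = {a, c, e, f, h}  B4 = {b, c, e, f, h}  B5 = {c, e, f, g, h}
Tree: B1–B2, B2–B3, B3–B4, B4–B5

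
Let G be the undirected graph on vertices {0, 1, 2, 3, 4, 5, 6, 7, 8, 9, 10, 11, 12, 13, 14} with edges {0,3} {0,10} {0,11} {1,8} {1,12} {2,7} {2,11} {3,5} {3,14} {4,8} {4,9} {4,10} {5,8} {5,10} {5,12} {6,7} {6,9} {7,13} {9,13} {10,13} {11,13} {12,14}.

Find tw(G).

3

A width-3 tree decomposition is:
Bags: B1 = {2, 6, 7, 11}  B2 = {6, 7, 11, 13}  B3 = {6, 9, 11, 13}  B4 = {0, 9, 11, 13}  B5 = {0, 9, 10, 13}  B6 = {0, 4, 9, 10}  B7 = {0, 3, 4, 10}  B8 = {3, 4, 5, 10}  B9 = {3, 4, 5, 8}  B10 = {3, 5, 8, 14}  B11 = {5, 8, 12, 14}  B12 = {1, 8, 12, 14}
Tree: B1–B2, B2–B3, B3–B4, B4–B5, B5–B6, B6–B7, B7–B8, B8–B9, B9–B10, B10–B11, B11–B12
The largest bag has 4 vertices, giving width 3; this decomposition certifies tw(G) ≤ 3. For the lower bound: the 4 vertex sets {2,6,7}, {11}, {13}, {0,4,9,10} are disjoint, each induces a connected subgraph, and every pair is joined by at least one edge of G. Contracting each set to a single vertex therefore yields K_{4} as a minor, and since treewidth is minor-monotone, tw(G) ≥ tw(K_{4}) = 3. Combining the bounds, tw(G) = 3.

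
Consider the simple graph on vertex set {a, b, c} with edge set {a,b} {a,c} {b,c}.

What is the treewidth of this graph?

A width-2 tree decomposition is:
Bags: B1 = {a, b, c}
Tree: (single bag)
With just one bag of size 3, the width is 3 − 1 = 2, so tw(G) ≤ 2. For the lower bound, the 3 vertices {a, b, c} are pairwise adjacent, and any tree decomposition puts a clique entirely inside one bag — forcing width ≥ 2. Hence tw(G) = 2 exactly.

2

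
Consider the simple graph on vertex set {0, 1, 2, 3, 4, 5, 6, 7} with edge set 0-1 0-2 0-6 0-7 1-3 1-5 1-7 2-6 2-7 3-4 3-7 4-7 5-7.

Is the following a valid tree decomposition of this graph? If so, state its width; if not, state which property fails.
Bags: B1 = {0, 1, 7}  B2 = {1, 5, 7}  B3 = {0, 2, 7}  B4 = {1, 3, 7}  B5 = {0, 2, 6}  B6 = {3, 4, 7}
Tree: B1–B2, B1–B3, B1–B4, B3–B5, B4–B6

Every vertex of G appears in some bag (union = {0, 1, 2, 3, 4, 5, 6, 7}); every edge is covered by a bag; and for each vertex v the set of bags containing v is connected in the bag tree. The decomposition is therefore valid. The largest bag has 3 vertices, so the width is 2.

Yes; width 2.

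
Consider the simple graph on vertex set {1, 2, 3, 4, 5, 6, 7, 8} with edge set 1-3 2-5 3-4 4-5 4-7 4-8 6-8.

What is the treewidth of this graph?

1

A width-1 tree decomposition is:
Bags: B1 = {4, 8}  B2 = {3, 4}  B3 = {4, 5}  B4 = {2, 5}  B5 = {1, 3}  B6 = {6, 8}  B7 = {4, 7}
Tree: B1–B2, B1–B3, B3–B4, B2–B5, B1–B6, B1–B7
The largest bag has 2 vertices, giving width 1; this decomposition certifies tw(G) ≤ 1. Any graph with an edge has treewidth ≥ 1, and G has the edge 4–8. Therefore the treewidth is 1.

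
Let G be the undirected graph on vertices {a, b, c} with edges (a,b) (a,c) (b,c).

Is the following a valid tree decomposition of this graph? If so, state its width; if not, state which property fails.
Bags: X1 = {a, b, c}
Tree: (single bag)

Checking the three conditions: (i) the bags cover all of {a, b, c}; (ii) for each edge, some bag contains both endpoints; (iii) the bags containing any fixed vertex form a subtree. All hold, so the decomposition is valid with width 3 − 1 = 2.

Yes; width 2.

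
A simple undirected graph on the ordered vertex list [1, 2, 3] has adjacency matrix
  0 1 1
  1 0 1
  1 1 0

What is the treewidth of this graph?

A width-2 tree decomposition is:
Bags: B1 = {1, 2, 3}
Tree: (single bag)
With just one bag of size 3, the width is 3 − 1 = 2, so tw(G) ≤ 2. Conversely, {1, 2, 3} is a clique of size 3, and the vertices of any clique must share a bag in every tree decomposition; so some bag has ≥ 3 vertices and tw(G) ≥ 2. Hence tw(G) = 2 exactly.

2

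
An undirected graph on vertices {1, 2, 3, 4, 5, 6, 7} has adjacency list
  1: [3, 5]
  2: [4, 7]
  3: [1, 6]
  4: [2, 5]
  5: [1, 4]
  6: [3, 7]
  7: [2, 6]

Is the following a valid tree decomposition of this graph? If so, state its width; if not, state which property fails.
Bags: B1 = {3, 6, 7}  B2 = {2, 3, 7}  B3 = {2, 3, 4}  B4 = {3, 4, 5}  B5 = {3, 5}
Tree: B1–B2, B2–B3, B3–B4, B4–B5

A tree decomposition must satisfy three properties: every vertex lies in some bag; for every edge, both endpoints lie together in some bag; and for every vertex, the bags containing it form a connected subtree. Here vertex 1 appears in no bag, so the decomposition is invalid.

No — vertex 1 appears in no bag.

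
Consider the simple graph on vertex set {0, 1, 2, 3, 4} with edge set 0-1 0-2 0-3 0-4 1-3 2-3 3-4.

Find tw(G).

2

A width-2 tree decomposition is:
Bags: B1 = {0, 3, 4}  B2 = {0, 1, 3}  B3 = {0, 2, 3}
Tree: B1–B2, B2–B3
The largest bag has 3 vertices, giving width 2; this decomposition certifies tw(G) ≤ 2. For the lower bound, the 3 vertices {0, 1, 3} are pairwise adjacent, and any tree decomposition puts a clique entirely inside one bag — forcing width ≥ 2. The upper and lower bounds meet at 2, so that is the treewidth.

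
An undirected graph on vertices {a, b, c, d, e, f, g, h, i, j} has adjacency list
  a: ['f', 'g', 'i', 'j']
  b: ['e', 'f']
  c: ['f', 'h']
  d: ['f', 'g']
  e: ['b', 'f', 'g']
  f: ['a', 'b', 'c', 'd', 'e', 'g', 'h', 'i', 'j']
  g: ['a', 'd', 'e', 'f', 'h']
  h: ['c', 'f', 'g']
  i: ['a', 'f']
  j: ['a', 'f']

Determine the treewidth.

2

A width-2 tree decomposition is:
Bags: B1 = {e, f, g}  B2 = {a, f, g}  B3 = {f, g, h}  B4 = {a, f, i}  B5 = {d, f, g}  B6 = {c, f, h}  B7 = {a, f, j}  B8 = {b, e, f}
Tree: B1–B2, B1–B3, B2–B4, B3–B5, B3–B6, B2–B7, B1–B8
Every bag has size at most 3, so the width is 3 − 1 = 2 and tw(G) ≤ 2. On the other hand G contains the 3-clique {d, f, g}. A clique must lie in a single bag of any decomposition, so no decomposition can have width below 2. The upper and lower bounds meet at 2, so that is the treewidth.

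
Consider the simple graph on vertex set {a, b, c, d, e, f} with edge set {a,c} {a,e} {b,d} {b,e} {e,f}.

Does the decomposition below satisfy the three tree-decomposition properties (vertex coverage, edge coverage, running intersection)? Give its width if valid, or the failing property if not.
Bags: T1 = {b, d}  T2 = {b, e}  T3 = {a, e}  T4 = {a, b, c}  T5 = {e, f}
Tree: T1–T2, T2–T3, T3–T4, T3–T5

A tree decomposition must satisfy three properties: every vertex lies in some bag; for every edge, both endpoints lie together in some bag; and for every vertex, the bags containing it form a connected subtree. Here bags containing vertex b are not connected in the tree, so the decomposition is invalid.

No — bags containing vertex b are not connected in the tree.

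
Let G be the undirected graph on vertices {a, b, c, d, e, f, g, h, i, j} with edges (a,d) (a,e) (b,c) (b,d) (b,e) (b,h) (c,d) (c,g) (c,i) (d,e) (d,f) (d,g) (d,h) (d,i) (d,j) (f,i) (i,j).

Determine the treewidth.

2

A width-2 tree decomposition is:
Bags: B1 = {b, c, d}  B2 = {b, d, e}  B3 = {c, d, i}  B4 = {b, d, h}  B5 = {d, f, i}  B6 = {a, d, e}  B7 = {d, i, j}  B8 = {c, d, g}
Tree: B1–B2, B1–B3, B2–B4, B3–B5, B2–B6, B5–B7, B3–B8
Every bag has size at most 3, so the width is 3 − 1 = 2 and tw(G) ≤ 2. On the other hand G contains the 3-clique {d, f, i}. A clique must lie in a single bag of any decomposition, so no decomposition can have width below 2. Therefore the treewidth is 2.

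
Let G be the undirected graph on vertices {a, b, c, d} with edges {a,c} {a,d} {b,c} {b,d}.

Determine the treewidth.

A width-2 tree decomposition is:
Bags: B1 = {a, c, d}  B2 = {b, c, d}
Tree: B1–B2
The largest bag has 3 vertices, giving width 2; this decomposition certifies tw(G) ≤ 2. Since d–a–c–b–d is a cycle in G, G is not acyclic. Forests are exactly the graphs of treewidth ≤ 1, so tw(G) ≥ 2. The upper and lower bounds meet at 2, so that is the treewidth.

2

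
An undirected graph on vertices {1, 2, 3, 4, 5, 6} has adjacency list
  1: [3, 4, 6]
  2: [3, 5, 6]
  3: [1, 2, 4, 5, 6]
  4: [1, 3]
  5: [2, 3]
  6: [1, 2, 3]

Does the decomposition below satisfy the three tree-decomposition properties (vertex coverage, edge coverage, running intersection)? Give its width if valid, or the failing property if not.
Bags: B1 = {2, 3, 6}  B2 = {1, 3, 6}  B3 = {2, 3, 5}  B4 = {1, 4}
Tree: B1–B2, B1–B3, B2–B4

A tree decomposition must satisfy three properties: every vertex lies in some bag; for every edge, both endpoints lie together in some bag; and for every vertex, the bags containing it form a connected subtree. Here edge (3,4) lies in no bag, so the decomposition is invalid.

No — edge (3,4) lies in no bag.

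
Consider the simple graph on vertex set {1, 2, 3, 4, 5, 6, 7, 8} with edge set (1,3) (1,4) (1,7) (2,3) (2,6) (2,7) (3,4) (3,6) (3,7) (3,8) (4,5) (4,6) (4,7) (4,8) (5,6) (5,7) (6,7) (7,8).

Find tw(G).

A width-3 tree decomposition is:
Bags: B1 = {2, 3, 6, 7}  B2 = {3, 4, 6, 7}  B3 = {1, 3, 4, 7}  B4 = {4, 5, 6, 7}  B5 = {3, 4, 7, 8}
Tree: B1–B2, B2–B3, B2–B4, B3–B5
Each bag holds 4 vertices, so the decomposition has width 3, which upper-bounds the treewidth. Conversely, {2, 3, 6, 7} is a clique of size 4, and the vertices of any clique must share a bag in every tree decomposition; so some bag has ≥ 4 vertices and tw(G) ≥ 3. Hence tw(G) = 3 exactly.

3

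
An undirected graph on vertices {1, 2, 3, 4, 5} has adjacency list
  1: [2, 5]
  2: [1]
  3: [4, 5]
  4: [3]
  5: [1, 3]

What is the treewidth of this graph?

A width-1 tree decomposition is:
Bags: B1 = {1, 2}  B2 = {1, 5}  B3 = {3, 5}  B4 = {3, 4}
Tree: B1–B2, B2–B3, B3–B4
Every bag has size at most 2, so the width is 2 − 1 = 1 and tw(G) ≤ 1. Any graph with an edge has treewidth ≥ 1, and G has the edge 2–1. Therefore the treewidth is 1.

1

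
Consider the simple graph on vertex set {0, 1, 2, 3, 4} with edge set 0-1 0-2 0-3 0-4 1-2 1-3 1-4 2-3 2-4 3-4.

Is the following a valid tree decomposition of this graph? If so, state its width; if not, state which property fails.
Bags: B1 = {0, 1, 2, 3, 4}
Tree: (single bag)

Yes; width 4.

Vertex coverage: the bags together contain {0, 1, 2, 3, 4}, the full vertex set. Edge coverage: each edge of G has both endpoints in at least one bag. Running intersection: for every vertex, the bags containing it form a connected subtree. All three properties hold, so this is a valid tree decomposition of width max|bag| − 1 = 4, and hence tw(G) ≤ 4.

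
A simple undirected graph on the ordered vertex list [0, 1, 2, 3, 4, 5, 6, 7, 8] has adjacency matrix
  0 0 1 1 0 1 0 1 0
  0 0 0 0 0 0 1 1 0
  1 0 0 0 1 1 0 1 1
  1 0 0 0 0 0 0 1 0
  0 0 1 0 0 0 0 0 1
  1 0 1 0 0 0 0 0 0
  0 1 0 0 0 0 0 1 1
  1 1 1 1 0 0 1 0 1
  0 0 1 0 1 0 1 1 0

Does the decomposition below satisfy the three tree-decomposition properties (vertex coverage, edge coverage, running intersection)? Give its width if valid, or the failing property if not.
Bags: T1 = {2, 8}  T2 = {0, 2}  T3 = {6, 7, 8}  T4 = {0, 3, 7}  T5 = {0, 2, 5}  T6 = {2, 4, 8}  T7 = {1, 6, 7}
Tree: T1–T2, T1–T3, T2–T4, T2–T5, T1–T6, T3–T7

A tree decomposition must satisfy three properties: every vertex lies in some bag; for every edge, both endpoints lie together in some bag; and for every vertex, the bags containing it form a connected subtree. Here edge (7,2) lies in no bag, so the decomposition is invalid.

No — edge (7,2) lies in no bag.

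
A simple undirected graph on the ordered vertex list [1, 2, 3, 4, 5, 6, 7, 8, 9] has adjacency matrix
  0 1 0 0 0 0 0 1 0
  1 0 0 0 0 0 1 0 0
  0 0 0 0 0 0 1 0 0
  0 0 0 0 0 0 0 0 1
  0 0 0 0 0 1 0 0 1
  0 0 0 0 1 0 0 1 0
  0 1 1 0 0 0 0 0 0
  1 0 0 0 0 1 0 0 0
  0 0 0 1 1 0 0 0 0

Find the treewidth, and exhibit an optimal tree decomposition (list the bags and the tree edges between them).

Treewidth 1.
Bags: B1 = {4, 9}  B2 = {5, 9}  B3 = {5, 6}  B4 = {6, 8}  B5 = {1, 8}  B6 = {1, 2}  B7 = {2, 7}  B8 = {3, 7}
Tree: B1–B2, B2–B3, B3–B4, B4–B5, B5–B6, B6–B7, B7–B8

The largest bag has 2 vertices, giving width 1; this decomposition certifies tw(G) ≤ 1. Since G has at least one edge (e.g. 4–9), it is not an edgeless graph, so tw(G) ≥ 1. Hence tw(G) = 1 exactly.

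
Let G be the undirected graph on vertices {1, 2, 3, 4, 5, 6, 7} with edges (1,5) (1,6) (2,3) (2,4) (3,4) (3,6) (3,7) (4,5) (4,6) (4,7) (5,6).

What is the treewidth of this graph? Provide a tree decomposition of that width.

Treewidth 2.
One such decomposition:
Bags: B1 = {3, 4, 7}  B2 = {3, 4, 6}  B3 = {2, 3, 4}  B4 = {4, 5, 6}  B5 = {1, 5, 6}
Tree: B1–B2, B2–B3, B2–B4, B4–B5

The largest bag has 3 vertices, giving width 2; this decomposition certifies tw(G) ≤ 2. On the other hand G contains the 3-clique {1, 5, 6}. A clique must lie in a single bag of any decomposition, so no decomposition can have width below 2. Therefore the treewidth is 2.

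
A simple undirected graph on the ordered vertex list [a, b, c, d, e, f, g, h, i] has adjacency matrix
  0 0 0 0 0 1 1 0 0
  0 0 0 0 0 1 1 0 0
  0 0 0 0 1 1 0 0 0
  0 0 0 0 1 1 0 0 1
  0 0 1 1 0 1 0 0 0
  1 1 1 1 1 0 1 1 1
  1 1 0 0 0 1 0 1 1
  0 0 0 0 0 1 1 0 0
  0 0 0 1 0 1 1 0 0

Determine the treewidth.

2

A width-2 tree decomposition is:
Bags: B1 = {f, g, i}  B2 = {a, f, g}  B3 = {b, f, g}  B4 = {d, f, i}  B5 = {d, e, f}  B6 = {c, e, f}  B7 = {f, g, h}
Tree: B1–B2, B2–B3, B1–B4, B4–B5, B5–B6, B2–B7
The largest bag has 3 vertices, giving width 2; this decomposition certifies tw(G) ≤ 2. Conversely, {d, e, f} is a clique of size 3, and the vertices of any clique must share a bag in every tree decomposition; so some bag has ≥ 3 vertices and tw(G) ≥ 2. Hence tw(G) = 2 exactly.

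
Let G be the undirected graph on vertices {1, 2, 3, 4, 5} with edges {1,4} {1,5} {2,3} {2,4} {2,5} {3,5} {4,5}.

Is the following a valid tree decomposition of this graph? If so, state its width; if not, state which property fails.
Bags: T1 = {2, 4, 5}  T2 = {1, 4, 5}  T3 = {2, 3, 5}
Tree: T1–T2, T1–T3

Yes; width 2.

Every vertex of G appears in some bag (union = {1, 2, 3, 4, 5}); every edge is covered by a bag; and for each vertex v the set of bags containing v is connected in the bag tree. The decomposition is therefore valid. The largest bag has 3 vertices, so the width is 2.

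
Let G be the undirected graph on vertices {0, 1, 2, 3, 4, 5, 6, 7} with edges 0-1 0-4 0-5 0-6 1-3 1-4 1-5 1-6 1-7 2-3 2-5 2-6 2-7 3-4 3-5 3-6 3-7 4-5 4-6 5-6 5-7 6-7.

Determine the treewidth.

A width-4 tree decomposition is:
Bags: B1 = {2, 3, 5, 6, 7}  B2 = {1, 3, 5, 6, 7}  B3 = {1, 3, 4, 5, 6}  B4 = {0, 1, 4, 5, 6}
Tree: B1–B2, B2–B3, B3–B4
Each bag holds 5 vertices, so the decomposition has width 4, which upper-bounds the treewidth. For the lower bound, the 5 vertices {0, 1, 4, 5, 6} are pairwise adjacent, and any tree decomposition puts a clique entirely inside one bag — forcing width ≥ 4. The upper and lower bounds meet at 4, so that is the treewidth.

4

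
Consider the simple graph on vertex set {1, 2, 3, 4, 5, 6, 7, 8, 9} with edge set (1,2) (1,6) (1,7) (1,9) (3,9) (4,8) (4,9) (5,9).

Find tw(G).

1

A width-1 tree decomposition is:
Bags: B1 = {1, 9}  B2 = {1, 7}  B3 = {1, 6}  B4 = {4, 9}  B5 = {4, 8}  B6 = {5, 9}  B7 = {1, 2}  B8 = {3, 9}
Tree: B1–B2, B2–B3, B1–B4, B4–B5, B4–B6, B2–B7, B6–B8
Every bag has size at most 2, so the width is 2 − 1 = 1 and tw(G) ≤ 1. Any graph with an edge has treewidth ≥ 1, and G has the edge 1–9. Combining the bounds, tw(G) = 1.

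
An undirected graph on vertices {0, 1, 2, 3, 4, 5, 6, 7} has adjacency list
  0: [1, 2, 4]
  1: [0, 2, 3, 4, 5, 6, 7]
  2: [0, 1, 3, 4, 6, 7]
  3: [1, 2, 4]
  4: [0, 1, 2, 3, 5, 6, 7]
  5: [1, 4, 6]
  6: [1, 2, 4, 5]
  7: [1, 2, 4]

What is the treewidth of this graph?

3

A width-3 tree decomposition is:
Bags: B1 = {1, 2, 4, 6}  B2 = {0, 1, 2, 4}  B3 = {1, 2, 4, 7}  B4 = {1, 4, 5, 6}  B5 = {1, 2, 3, 4}
Tree: B1–B2, B1–B3, B1–B4, B1–B5
The largest bag has 4 vertices, giving width 3; this decomposition certifies tw(G) ≤ 3. For the lower bound, the 4 vertices {0, 1, 2, 4} are pairwise adjacent, and any tree decomposition puts a clique entirely inside one bag — forcing width ≥ 3. Combining the bounds, tw(G) = 3.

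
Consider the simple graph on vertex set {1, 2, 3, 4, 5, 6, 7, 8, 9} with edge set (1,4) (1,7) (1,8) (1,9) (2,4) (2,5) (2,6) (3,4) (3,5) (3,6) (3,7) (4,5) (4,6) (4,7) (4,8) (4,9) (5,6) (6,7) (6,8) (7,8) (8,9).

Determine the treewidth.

A width-3 tree decomposition is:
Bags: B1 = {4, 6, 7, 8}  B2 = {1, 4, 7, 8}  B3 = {3, 4, 6, 7}  B4 = {3, 4, 5, 6}  B5 = {1, 4, 8, 9}  B6 = {2, 4, 5, 6}
Tree: B1–B2, B1–B3, B3–B4, B2–B5, B4–B6
The largest bag has 4 vertices, giving width 3; this decomposition certifies tw(G) ≤ 3. On the other hand G contains the 4-clique {1, 4, 8, 9}. A clique must lie in a single bag of any decomposition, so no decomposition can have width below 3. Therefore the treewidth is 3.

3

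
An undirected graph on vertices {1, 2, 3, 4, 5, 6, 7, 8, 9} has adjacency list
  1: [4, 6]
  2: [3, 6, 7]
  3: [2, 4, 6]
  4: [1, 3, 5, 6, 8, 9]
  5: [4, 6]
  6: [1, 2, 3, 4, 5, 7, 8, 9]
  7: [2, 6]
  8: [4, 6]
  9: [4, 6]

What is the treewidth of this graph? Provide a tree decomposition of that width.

Every bag has size at most 3, so the width is 3 − 1 = 2 and tw(G) ≤ 2. Conversely, {2, 3, 6} is a clique of size 3, and the vertices of any clique must share a bag in every tree decomposition; so some bag has ≥ 3 vertices and tw(G) ≥ 2. Combining the bounds, tw(G) = 2.

Treewidth 2.
One optimal decomposition is:
Bags: B1 = {4, 6, 8}  B2 = {1, 4, 6}  B3 = {3, 4, 6}  B4 = {2, 3, 6}  B5 = {4, 5, 6}  B6 = {4, 6, 9}  B7 = {2, 6, 7}
Tree: B1–B2, B1–B3, B3–B4, B3–B5, B1–B6, B4–B7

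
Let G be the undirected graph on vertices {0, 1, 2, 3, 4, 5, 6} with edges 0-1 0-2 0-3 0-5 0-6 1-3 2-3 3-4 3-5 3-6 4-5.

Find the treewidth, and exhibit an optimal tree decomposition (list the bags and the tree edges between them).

Treewidth 2.
One such decomposition:
Bags: B1 = {0, 3, 5}  B2 = {0, 2, 3}  B3 = {0, 3, 6}  B4 = {0, 1, 3}  B5 = {3, 4, 5}
Tree: B1–B2, B2–B3, B3–B4, B1–B5

The largest bag has 3 vertices, giving width 2; this decomposition certifies tw(G) ≤ 2. Conversely, {0, 1, 3} is a clique of size 3, and the vertices of any clique must share a bag in every tree decomposition; so some bag has ≥ 3 vertices and tw(G) ≥ 2. The upper and lower bounds meet at 2, so that is the treewidth.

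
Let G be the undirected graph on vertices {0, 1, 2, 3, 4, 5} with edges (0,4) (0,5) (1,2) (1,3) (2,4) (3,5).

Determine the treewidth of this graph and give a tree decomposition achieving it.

The largest bag has 3 vertices, giving width 2; this decomposition certifies tw(G) ≤ 2. The edges 5–0–4–2–1–3–5 form a cycle, so G is not a tree and its treewidth is at least 2. The upper and lower bounds meet at 2, so that is the treewidth.

Treewidth 2.
One optimal decomposition is:
Bags: B1 = {0, 4, 5}  B2 = {2, 4, 5}  B3 = {1, 2, 5}  B4 = {1, 3, 5}
Tree: B1–B2, B2–B3, B3–B4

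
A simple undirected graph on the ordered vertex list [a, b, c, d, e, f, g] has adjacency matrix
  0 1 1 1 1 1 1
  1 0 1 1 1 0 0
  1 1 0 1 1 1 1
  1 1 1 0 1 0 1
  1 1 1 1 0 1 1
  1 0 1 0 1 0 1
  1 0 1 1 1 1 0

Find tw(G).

A width-4 tree decomposition is:
Bags: B1 = {a, b, c, d, e}  B2 = {a, c, d, e, g}  B3 = {a, c, e, f, g}
Tree: B1–B2, B2–B3
Every bag has size at most 5, so the width is 5 − 1 = 4 and tw(G) ≤ 4. Conversely, {a, c, d, e, g} is a clique of size 5, and the vertices of any clique must share a bag in every tree decomposition; so some bag has ≥ 5 vertices and tw(G) ≥ 4. Hence tw(G) = 4 exactly.

4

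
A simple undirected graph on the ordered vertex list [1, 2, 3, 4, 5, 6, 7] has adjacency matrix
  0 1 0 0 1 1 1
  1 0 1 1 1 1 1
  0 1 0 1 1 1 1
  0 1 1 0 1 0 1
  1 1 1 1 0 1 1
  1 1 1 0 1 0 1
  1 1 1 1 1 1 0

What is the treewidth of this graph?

4

A width-4 tree decomposition is:
Bags: B1 = {1, 2, 5, 6, 7}  B2 = {2, 3, 5, 6, 7}  B3 = {2, 3, 4, 5, 7}
Tree: B1–B2, B2–B3
Every bag has size at most 5, so the width is 5 − 1 = 4 and tw(G) ≤ 4. On the other hand G contains the 5-clique {1, 2, 5, 6, 7}. A clique must lie in a single bag of any decomposition, so no decomposition can have width below 4. Combining the bounds, tw(G) = 4.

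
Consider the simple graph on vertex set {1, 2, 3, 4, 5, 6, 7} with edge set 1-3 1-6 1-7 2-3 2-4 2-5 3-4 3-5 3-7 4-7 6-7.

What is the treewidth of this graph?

2

A width-2 tree decomposition is:
Bags: B1 = {3, 4, 7}  B2 = {1, 3, 7}  B3 = {2, 3, 4}  B4 = {2, 3, 5}  B5 = {1, 6, 7}
Tree: B1–B2, B1–B3, B3–B4, B2–B5
The largest bag has 3 vertices, giving width 2; this decomposition certifies tw(G) ≤ 2. On the other hand G contains the 3-clique {1, 3, 7}. A clique must lie in a single bag of any decomposition, so no decomposition can have width below 2. Combining the bounds, tw(G) = 2.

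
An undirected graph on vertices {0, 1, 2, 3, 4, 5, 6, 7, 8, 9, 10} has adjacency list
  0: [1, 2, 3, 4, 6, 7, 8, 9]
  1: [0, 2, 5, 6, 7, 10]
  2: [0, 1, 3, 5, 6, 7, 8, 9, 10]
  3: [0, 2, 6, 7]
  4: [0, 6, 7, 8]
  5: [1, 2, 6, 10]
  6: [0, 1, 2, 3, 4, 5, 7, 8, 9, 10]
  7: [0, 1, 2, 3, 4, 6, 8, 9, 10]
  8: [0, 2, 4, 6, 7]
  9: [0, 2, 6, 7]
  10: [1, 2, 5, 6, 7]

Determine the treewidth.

4

A width-4 tree decomposition is:
Bags: B1 = {1, 2, 6, 7, 10}  B2 = {0, 1, 2, 6, 7}  B3 = {0, 2, 6, 7, 8}  B4 = {0, 4, 6, 7, 8}  B5 = {0, 2, 3, 6, 7}  B6 = {0, 2, 6, 7, 9}  B7 = {1, 2, 5, 6, 10}
Tree: B1–B2, B2–B3, B3–B4, B2–B5, B2–B6, B1–B7
Every bag has size at most 5, so the width is 5 − 1 = 4 and tw(G) ≤ 4. Conversely, {1, 2, 5, 6, 10} is a clique of size 5, and the vertices of any clique must share a bag in every tree decomposition; so some bag has ≥ 5 vertices and tw(G) ≥ 4. Therefore the treewidth is 4.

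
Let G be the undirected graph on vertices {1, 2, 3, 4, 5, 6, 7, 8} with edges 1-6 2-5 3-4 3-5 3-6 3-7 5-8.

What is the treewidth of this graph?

A width-1 tree decomposition is:
Bags: B1 = {2, 5}  B2 = {5, 8}  B3 = {3, 5}  B4 = {3, 4}  B5 = {3, 6}  B6 = {3, 7}  B7 = {1, 6}
Tree: B1–B2, B2–B3, B3–B4, B4–B5, B4–B6, B5–B7
Every bag has size at most 2, so the width is 2 − 1 = 1 and tw(G) ≤ 1. G has an edge, so its treewidth is at least 1. Hence tw(G) = 1 exactly.

1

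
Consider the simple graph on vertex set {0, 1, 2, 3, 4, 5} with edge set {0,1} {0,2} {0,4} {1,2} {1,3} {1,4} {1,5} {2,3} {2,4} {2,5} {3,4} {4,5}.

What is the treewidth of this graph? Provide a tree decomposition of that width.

Treewidth 3.
One optimal decomposition is:
Bags: B1 = {1, 2, 3, 4}  B2 = {0, 1, 2, 4}  B3 = {1, 2, 4, 5}
Tree: B1–B2, B2–B3

Every bag has size at most 4, so the width is 4 − 1 = 3 and tw(G) ≤ 3. Conversely, {0, 1, 2, 4} is a clique of size 4, and the vertices of any clique must share a bag in every tree decomposition; so some bag has ≥ 4 vertices and tw(G) ≥ 3. Hence tw(G) = 3 exactly.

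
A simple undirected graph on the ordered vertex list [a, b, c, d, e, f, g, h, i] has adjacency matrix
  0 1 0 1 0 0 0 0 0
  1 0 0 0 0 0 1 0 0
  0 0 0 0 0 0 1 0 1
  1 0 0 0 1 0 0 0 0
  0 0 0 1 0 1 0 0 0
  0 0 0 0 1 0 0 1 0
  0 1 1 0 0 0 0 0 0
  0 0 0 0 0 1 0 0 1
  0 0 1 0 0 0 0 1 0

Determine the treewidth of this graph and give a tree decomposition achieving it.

Treewidth 2.
Bags: B1 = {f, h, i}  B2 = {c, f, i}  B3 = {c, f, g}  B4 = {b, f, g}  B5 = {a, b, f}  B6 = {a, d, f}  B7 = {d, e, f}
Tree: B1–B2, B2–B3, B3–B4, B4–B5, B5–B6, B6–B7

Every bag has size at most 3, so the width is 3 − 1 = 2 and tw(G) ≤ 2. Since f–h–i–c–g–b–a–d–e–f is a cycle in G, G is not acyclic. Forests are exactly the graphs of treewidth ≤ 1, so tw(G) ≥ 2. Hence tw(G) = 2 exactly.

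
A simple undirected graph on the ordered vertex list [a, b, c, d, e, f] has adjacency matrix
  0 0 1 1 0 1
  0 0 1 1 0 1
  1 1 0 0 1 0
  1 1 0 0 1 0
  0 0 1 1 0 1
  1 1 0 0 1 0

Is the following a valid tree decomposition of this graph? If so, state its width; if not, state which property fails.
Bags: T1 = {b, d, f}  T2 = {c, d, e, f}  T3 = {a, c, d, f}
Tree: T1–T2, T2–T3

No — edge (c,b) lies in no bag.

A tree decomposition must satisfy three properties: every vertex lies in some bag; for every edge, both endpoints lie together in some bag; and for every vertex, the bags containing it form a connected subtree. Here edge (c,b) lies in no bag, so the decomposition is invalid.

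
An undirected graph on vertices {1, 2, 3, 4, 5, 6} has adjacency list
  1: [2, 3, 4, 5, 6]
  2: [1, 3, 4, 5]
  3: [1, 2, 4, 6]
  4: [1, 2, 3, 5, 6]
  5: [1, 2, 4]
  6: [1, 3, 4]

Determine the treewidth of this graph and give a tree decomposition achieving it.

Every bag has size at most 4, so the width is 4 − 1 = 3 and tw(G) ≤ 3. For the lower bound, the 4 vertices {1, 2, 3, 4} are pairwise adjacent, and any tree decomposition puts a clique entirely inside one bag — forcing width ≥ 3. The upper and lower bounds meet at 3, so that is the treewidth.

Treewidth 3.
Bags: B1 = {1, 2, 4, 5}  B2 = {1, 2, 3, 4}  B3 = {1, 3, 4, 6}
Tree: B1–B2, B2–B3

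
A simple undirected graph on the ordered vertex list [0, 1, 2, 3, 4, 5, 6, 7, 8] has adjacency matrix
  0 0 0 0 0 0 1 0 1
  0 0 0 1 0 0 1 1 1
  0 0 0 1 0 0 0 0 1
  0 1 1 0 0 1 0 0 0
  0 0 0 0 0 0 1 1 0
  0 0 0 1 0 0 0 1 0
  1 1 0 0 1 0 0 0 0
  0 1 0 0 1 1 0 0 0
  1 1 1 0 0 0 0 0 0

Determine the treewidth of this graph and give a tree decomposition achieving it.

Treewidth 3.
Bags: B1 = {0, 2, 3, 8}  B2 = {0, 1, 3, 8}  B3 = {0, 1, 3, 6}  B4 = {1, 3, 5, 6}  B5 = {1, 5, 6, 7}  B6 = {4, 5, 6, 7}
Tree: B1–B2, B2–B3, B3–B4, B4–B5, B5–B6

The largest bag has 4 vertices, giving width 3; this decomposition certifies tw(G) ≤ 3. For the lower bound: the 4 vertex sets {0,2,8}, {3}, {1}, {4,5,6,7} are disjoint, each induces a connected subgraph, and every pair is joined by at least one edge of G. Contracting each set to a single vertex therefore yields K_{4} as a minor, and since treewidth is minor-monotone, tw(G) ≥ tw(K_{4}) = 3. Hence tw(G) = 3 exactly.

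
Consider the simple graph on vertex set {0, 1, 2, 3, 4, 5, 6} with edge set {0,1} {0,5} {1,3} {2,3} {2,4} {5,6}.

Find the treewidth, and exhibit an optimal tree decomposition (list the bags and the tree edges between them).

The largest bag has 2 vertices, giving width 1; this decomposition certifies tw(G) ≤ 1. Any graph with an edge has treewidth ≥ 1, and G has the edge 4–2. The upper and lower bounds meet at 1, so that is the treewidth.

Treewidth 1.
One such decomposition:
Bags: B1 = {2, 4}  B2 = {2, 3}  B3 = {1, 3}  B4 = {0, 1}  B5 = {0, 5}  B6 = {5, 6}
Tree: B1–B2, B2–B3, B3–B4, B4–B5, B5–B6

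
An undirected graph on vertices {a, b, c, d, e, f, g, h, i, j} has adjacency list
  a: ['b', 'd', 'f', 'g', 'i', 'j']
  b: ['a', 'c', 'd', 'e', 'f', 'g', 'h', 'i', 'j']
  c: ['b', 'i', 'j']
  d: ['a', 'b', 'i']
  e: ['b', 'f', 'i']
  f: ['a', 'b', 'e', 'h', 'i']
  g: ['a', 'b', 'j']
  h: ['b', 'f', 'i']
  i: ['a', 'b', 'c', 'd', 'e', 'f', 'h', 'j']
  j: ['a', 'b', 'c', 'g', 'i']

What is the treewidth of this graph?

3

A width-3 tree decomposition is:
Bags: B1 = {a, b, i, j}  B2 = {a, b, f, i}  B3 = {b, f, h, i}  B4 = {a, b, g, j}  B5 = {a, b, d, i}  B6 = {b, c, i, j}  B7 = {b, e, f, i}
Tree: B1–B2, B2–B3, B1–B4, B2–B5, B1–B6, B2–B7
Every bag has size at most 4, so the width is 4 − 1 = 3 and tw(G) ≤ 3. On the other hand G contains the 4-clique {a, b, g, j}. A clique must lie in a single bag of any decomposition, so no decomposition can have width below 3. Therefore the treewidth is 3.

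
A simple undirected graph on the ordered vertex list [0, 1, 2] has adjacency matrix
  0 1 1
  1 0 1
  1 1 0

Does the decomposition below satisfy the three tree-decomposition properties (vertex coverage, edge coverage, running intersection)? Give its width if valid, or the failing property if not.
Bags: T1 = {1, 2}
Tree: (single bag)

No — vertex 0 appears in no bag.

A tree decomposition must satisfy three properties: every vertex lies in some bag; for every edge, both endpoints lie together in some bag; and for every vertex, the bags containing it form a connected subtree. Here vertex 0 appears in no bag, so the decomposition is invalid.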